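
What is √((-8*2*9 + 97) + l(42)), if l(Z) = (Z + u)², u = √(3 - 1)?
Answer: √(1719 + 84*√2) ≈ 42.870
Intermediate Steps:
u = √2 ≈ 1.4142
l(Z) = (Z + √2)²
√((-8*2*9 + 97) + l(42)) = √((-8*2*9 + 97) + (42 + √2)²) = √((-16*9 + 97) + (42 + √2)²) = √((-144 + 97) + (42 + √2)²) = √(-47 + (42 + √2)²)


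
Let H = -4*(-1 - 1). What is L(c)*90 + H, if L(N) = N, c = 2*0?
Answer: 8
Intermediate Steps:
c = 0
H = 8 (H = -4*(-2) = 8)
L(c)*90 + H = 0*90 + 8 = 0 + 8 = 8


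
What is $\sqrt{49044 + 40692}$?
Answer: $2 \sqrt{22434} \approx 299.56$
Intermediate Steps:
$\sqrt{49044 + 40692} = \sqrt{89736} = 2 \sqrt{22434}$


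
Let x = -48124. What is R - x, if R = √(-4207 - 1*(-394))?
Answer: 48124 + I*√3813 ≈ 48124.0 + 61.75*I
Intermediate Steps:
R = I*√3813 (R = √(-4207 + 394) = √(-3813) = I*√3813 ≈ 61.75*I)
R - x = I*√3813 - 1*(-48124) = I*√3813 + 48124 = 48124 + I*√3813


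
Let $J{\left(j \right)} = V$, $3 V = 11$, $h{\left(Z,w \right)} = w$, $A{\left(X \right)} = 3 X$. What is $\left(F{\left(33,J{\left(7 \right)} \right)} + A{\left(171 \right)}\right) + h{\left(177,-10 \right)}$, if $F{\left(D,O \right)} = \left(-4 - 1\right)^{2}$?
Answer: $528$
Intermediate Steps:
$V = \frac{11}{3}$ ($V = \frac{1}{3} \cdot 11 = \frac{11}{3} \approx 3.6667$)
$J{\left(j \right)} = \frac{11}{3}$
$F{\left(D,O \right)} = 25$ ($F{\left(D,O \right)} = \left(-5\right)^{2} = 25$)
$\left(F{\left(33,J{\left(7 \right)} \right)} + A{\left(171 \right)}\right) + h{\left(177,-10 \right)} = \left(25 + 3 \cdot 171\right) - 10 = \left(25 + 513\right) - 10 = 538 - 10 = 528$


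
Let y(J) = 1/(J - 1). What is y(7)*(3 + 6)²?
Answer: 27/2 ≈ 13.500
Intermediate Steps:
y(J) = 1/(-1 + J)
y(7)*(3 + 6)² = (3 + 6)²/(-1 + 7) = 9²/6 = (⅙)*81 = 27/2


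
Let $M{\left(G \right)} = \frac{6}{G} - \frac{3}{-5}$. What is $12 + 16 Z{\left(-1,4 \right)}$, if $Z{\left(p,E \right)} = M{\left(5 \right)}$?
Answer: $\frac{204}{5} \approx 40.8$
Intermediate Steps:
$M{\left(G \right)} = \frac{3}{5} + \frac{6}{G}$ ($M{\left(G \right)} = \frac{6}{G} - - \frac{3}{5} = \frac{6}{G} + \frac{3}{5} = \frac{3}{5} + \frac{6}{G}$)
$Z{\left(p,E \right)} = \frac{9}{5}$ ($Z{\left(p,E \right)} = \frac{3}{5} + \frac{6}{5} = \frac{9}{5}$)
$12 + 16 Z{\left(-1,4 \right)} = 12 + 16 \cdot \frac{9}{5} = 12 + \frac{144}{5} = \frac{204}{5}$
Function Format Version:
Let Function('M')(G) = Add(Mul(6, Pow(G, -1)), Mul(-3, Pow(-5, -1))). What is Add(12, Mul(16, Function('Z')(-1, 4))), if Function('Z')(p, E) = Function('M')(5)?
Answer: Rational(204, 5) ≈ 40.800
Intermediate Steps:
Function('M')(G) = Add(Rational(3, 5), Mul(6, Pow(G, -1))) (Function('M')(G) = Add(Mul(6, Pow(G, -1)), Mul(-3, Rational(-1, 5))) = Add(Mul(6, Pow(G, -1)), Rational(3, 5)) = Add(Rational(3, 5), Mul(6, Pow(G, -1))))
Function('Z')(p, E) = Rational(9, 5) (Function('Z')(p, E) = Add(Rational(3, 5), Mul(6, Pow(5, -1))) = Add(Rational(3, 5), Mul(6, Rational(1, 5))) = Add(Rational(3, 5), Rational(6, 5)) = Rational(9, 5))
Add(12, Mul(16, Function('Z')(-1, 4))) = Add(12, Mul(16, Rational(9, 5))) = Add(12, Rational(144, 5)) = Rational(204, 5)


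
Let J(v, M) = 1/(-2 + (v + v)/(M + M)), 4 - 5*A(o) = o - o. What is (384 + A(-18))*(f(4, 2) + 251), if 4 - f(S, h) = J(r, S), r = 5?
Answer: 1479556/15 ≈ 98637.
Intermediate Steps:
A(o) = ⅘ (A(o) = ⅘ - (o - o)/5 = ⅘ - ⅕*0 = ⅘ + 0 = ⅘)
J(v, M) = 1/(-2 + v/M) (J(v, M) = 1/(-2 + (2*v)/((2*M))) = 1/(-2 + (2*v)*(1/(2*M))) = 1/(-2 + v/M))
f(S, h) = 4 - S/(5 - 2*S)
(384 + A(-18))*(f(4, 2) + 251) = (384 + ⅘)*((-20 + 9*4)/(-5 + 2*4) + 251) = 1924*((-20 + 36)/(-5 + 8) + 251)/5 = 1924*(16/3 + 251)/5 = (1924/5)*(769/3) = 1479556/15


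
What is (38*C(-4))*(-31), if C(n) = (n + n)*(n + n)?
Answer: -75392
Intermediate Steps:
C(n) = 4*n² (C(n) = (2*n)*(2*n) = 4*n²)
(38*C(-4))*(-31) = (38*(4*(-4)²))*(-31) = (38*(4*16))*(-31) = (38*64)*(-31) = 2432*(-31) = -75392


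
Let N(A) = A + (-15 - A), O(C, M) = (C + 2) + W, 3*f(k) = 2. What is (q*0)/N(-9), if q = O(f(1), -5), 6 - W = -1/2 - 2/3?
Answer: 0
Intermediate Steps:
W = 43/6 (W = 6 - (-1/2 - 2/3) = 6 - (-1*½ - 2*⅓) = 6 - (-½ - ⅔) = 6 - 1*(-7/6) = 6 + 7/6 = 43/6 ≈ 7.1667)
f(k) = ⅔ (f(k) = (⅓)*2 = ⅔)
O(C, M) = 55/6 + C (O(C, M) = (C + 2) + 43/6 = (2 + C) + 43/6 = 55/6 + C)
q = 59/6 (q = 55/6 + ⅔ = 59/6 ≈ 9.8333)
N(A) = -15
(q*0)/N(-9) = ((59/6)*0)/(-15) = 0*(-1/15) = 0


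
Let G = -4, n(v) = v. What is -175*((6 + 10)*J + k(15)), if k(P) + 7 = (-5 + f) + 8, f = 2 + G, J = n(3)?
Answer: -7350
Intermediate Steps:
J = 3
f = -2 (f = 2 - 4 = -2)
k(P) = -6 (k(P) = -7 + ((-5 - 2) + 8) = -7 + (-7 + 8) = -7 + 1 = -6)
-175*((6 + 10)*J + k(15)) = -175*((6 + 10)*3 - 6) = -175*(16*3 - 6) = -175*(48 - 6) = -175*42 = -7350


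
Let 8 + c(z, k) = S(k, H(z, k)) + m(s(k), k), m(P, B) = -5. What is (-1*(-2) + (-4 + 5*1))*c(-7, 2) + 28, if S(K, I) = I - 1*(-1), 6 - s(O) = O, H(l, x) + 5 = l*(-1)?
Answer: -2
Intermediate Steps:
H(l, x) = -5 - l (H(l, x) = -5 + l*(-1) = -5 - l)
s(O) = 6 - O
S(K, I) = 1 + I (S(K, I) = I + 1 = 1 + I)
c(z, k) = -17 - z (c(z, k) = -8 + ((1 + (-5 - z)) - 5) = -8 + ((-4 - z) - 5) = -8 + (-9 - z) = -17 - z)
(-1*(-2) + (-4 + 5*1))*c(-7, 2) + 28 = (-1*(-2) + (-4 + 5*1))*(-17 - 1*(-7)) + 28 = (2 + (-4 + 5))*(-17 + 7) + 28 = (2 + 1)*(-10) + 28 = 3*(-10) + 28 = -30 + 28 = -2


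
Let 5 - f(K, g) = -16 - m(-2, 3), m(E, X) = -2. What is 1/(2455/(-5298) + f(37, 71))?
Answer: 5298/98207 ≈ 0.053947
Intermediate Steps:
f(K, g) = 19 (f(K, g) = 5 - (-16 - 1*(-2)) = 5 - (-16 + 2) = 5 - 1*(-14) = 5 + 14 = 19)
1/(2455/(-5298) + f(37, 71)) = 1/(2455/(-5298) + 19) = 1/(2455*(-1/5298) + 19) = 1/(-2455/5298 + 19) = 1/(98207/5298) = 5298/98207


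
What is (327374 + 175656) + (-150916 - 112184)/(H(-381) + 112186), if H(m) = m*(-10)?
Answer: 14587301195/28999 ≈ 5.0303e+5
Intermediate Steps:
H(m) = -10*m
(327374 + 175656) + (-150916 - 112184)/(H(-381) + 112186) = (327374 + 175656) + (-150916 - 112184)/(-10*(-381) + 112186) = 503030 - 263100/(3810 + 112186) = 503030 - 263100/115996 = 503030 - 263100*1/115996 = 503030 - 65775/28999 = 14587301195/28999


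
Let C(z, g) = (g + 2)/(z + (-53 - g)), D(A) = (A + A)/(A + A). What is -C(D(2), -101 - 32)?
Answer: 131/81 ≈ 1.6173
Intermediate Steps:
D(A) = 1 (D(A) = (2*A)/((2*A)) = (2*A)*(1/(2*A)) = 1)
C(z, g) = (2 + g)/(-53 + z - g)
-C(D(2), -101 - 32) = -(2 + (-101 - 32))/(-53 + 1 - (-101 - 32)) = -(2 - 133)/(-53 + 1 - 1*(-133)) = -(-131)/(-53 + 1 + 133) = -(-131)/81 = -1*(-131/81) = 131/81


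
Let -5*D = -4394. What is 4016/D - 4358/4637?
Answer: 36980954/10187489 ≈ 3.6300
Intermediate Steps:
D = 4394/5 (D = -⅕*(-4394) = 4394/5 ≈ 878.80)
4016/D - 4358/4637 = 4016/(4394/5) - 4358/4637 = 4016*(5/4394) - 4358*1/4637 = 10040/2197 - 4358/4637 = 36980954/10187489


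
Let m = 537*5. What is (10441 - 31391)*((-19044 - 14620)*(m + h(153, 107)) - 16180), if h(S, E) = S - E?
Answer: 1926406215800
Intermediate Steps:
m = 2685
(10441 - 31391)*((-19044 - 14620)*(m + h(153, 107)) - 16180) = (10441 - 31391)*((-19044 - 14620)*(2685 + (153 - 1*107)) - 16180) = -20950*(-33664*(2685 + (153 - 107)) - 16180) = -20950*(-33664*(2685 + 46) - 16180) = -20950*(-33664*2731 - 16180) = -20950*(-91936384 - 16180) = -20950*(-91952564) = 1926406215800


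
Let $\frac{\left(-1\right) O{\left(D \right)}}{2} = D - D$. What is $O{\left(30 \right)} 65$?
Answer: $0$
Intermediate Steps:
$O{\left(D \right)} = 0$ ($O{\left(D \right)} = - 2 \left(D - D\right) = \left(-2\right) 0 = 0$)
$O{\left(30 \right)} 65 = 0 \cdot 65 = 0$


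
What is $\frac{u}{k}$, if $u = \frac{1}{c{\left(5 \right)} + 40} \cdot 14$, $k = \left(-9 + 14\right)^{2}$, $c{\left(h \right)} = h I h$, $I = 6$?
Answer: $\frac{7}{2375} \approx 0.0029474$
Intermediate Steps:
$c{\left(h \right)} = 6 h^{2}$ ($c{\left(h \right)} = h 6 h = 6 h h = 6 h^{2}$)
$k = 25$ ($k = 5^{2} = 25$)
$u = \frac{7}{95}$ ($u = \frac{1}{6 \cdot 5^{2} + 40} \cdot 14 = \frac{1}{6 \cdot 25 + 40} \cdot 14 = \frac{1}{150 + 40} \cdot 14 = \frac{1}{190} \cdot 14 = \frac{7}{95} \approx 0.073684$)
$\frac{u}{k} = \frac{7}{95 \cdot 25} = \frac{7}{95} \cdot \frac{1}{25} = \frac{7}{2375}$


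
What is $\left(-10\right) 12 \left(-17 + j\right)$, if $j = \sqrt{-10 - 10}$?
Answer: $2040 - 240 i \sqrt{5} \approx 2040.0 - 536.66 i$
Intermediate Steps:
$j = 2 i \sqrt{5}$ ($j = \sqrt{-20} = 2 i \sqrt{5} \approx 4.4721 i$)
$\left(-10\right) 12 \left(-17 + j\right) = \left(-10\right) 12 \left(-17 + 2 i \sqrt{5}\right) = - 120 \left(-17 + 2 i \sqrt{5}\right) = 2040 - 240 i \sqrt{5}$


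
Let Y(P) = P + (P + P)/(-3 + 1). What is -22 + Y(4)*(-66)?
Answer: -22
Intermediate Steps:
Y(P) = 0 (Y(P) = P + (2*P)/(-2) = P + (2*P)*(-1/2) = P - P = 0)
-22 + Y(4)*(-66) = -22 + 0*(-66) = -22 + 0 = -22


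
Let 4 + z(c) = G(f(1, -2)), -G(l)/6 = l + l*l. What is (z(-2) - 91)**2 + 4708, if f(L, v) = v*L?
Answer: 16157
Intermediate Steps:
f(L, v) = L*v
G(l) = -6*l - 6*l**2 (G(l) = -6*(l + l*l) = -6*(l + l**2) = -6*l - 6*l**2)
z(c) = -16 (z(c) = -4 - 6*1*(-2)*(1 + 1*(-2)) = -4 - 6*(-2)*(1 - 2) = -4 - 6*(-2)*(-1) = -4 - 12 = -16)
(z(-2) - 91)**2 + 4708 = (-16 - 91)**2 + 4708 = (-107)**2 + 4708 = 11449 + 4708 = 16157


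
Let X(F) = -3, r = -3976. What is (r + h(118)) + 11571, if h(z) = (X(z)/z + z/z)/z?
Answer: 105752895/13924 ≈ 7595.0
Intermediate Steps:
h(z) = (1 - 3/z)/z (h(z) = (-3/z + z/z)/z = (-3/z + 1)/z = (1 - 3/z)/z)
(r + h(118)) + 11571 = (-3976 + (-3 + 118)/118**2) + 11571 = (-3976 + (1/13924)*115) + 11571 = (-3976 + 115/13924) + 11571 = -55361709/13924 + 11571 = 105752895/13924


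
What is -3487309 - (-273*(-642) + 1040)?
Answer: -3663615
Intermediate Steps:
-3487309 - (-273*(-642) + 1040) = -3487309 - (175266 + 1040) = -3487309 - 1*176306 = -3487309 - 176306 = -3663615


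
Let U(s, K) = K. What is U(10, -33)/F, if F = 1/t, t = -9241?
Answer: 304953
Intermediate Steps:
F = -1/9241 (F = 1/(-9241) = -1/9241 ≈ -0.00010821)
U(10, -33)/F = -33/(-1/9241) = -33*(-9241) = 304953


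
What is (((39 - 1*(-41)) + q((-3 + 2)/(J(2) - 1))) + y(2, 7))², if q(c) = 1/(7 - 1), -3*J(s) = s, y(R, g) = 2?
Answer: 243049/36 ≈ 6751.4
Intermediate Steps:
J(s) = -s/3
q(c) = ⅙ (q(c) = 1/6 = ⅙)
(((39 - 1*(-41)) + q((-3 + 2)/(J(2) - 1))) + y(2, 7))² = (((39 - 1*(-41)) + ⅙) + 2)² = (((39 + 41) + ⅙) + 2)² = ((80 + ⅙) + 2)² = (481/6 + 2)² = (493/6)² = 243049/36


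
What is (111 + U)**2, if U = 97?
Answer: 43264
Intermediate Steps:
(111 + U)**2 = (111 + 97)**2 = 208**2 = 43264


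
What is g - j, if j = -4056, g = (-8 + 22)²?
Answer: 4252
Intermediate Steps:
g = 196 (g = 14² = 196)
g - j = 196 - 1*(-4056) = 196 + 4056 = 4252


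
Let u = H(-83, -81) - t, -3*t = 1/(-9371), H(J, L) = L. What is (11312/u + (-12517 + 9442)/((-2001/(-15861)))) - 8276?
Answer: -24901551585385/759430859 ≈ -32790.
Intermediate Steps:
t = 1/28113 (t = -1/3/(-9371) = -1/3*(-1/9371) = 1/28113 ≈ 3.5571e-5)
u = -2277154/28113 (u = -81 - 1*1/28113 = -81 - 1/28113 = -2277154/28113 ≈ -81.000)
(11312/u + (-12517 + 9442)/((-2001/(-15861)))) - 8276 = (11312/(-2277154/28113) + (-12517 + 9442)/((-2001/(-15861)))) - 8276 = (11312*(-28113/2277154) - 3075/((-2001*(-1/15861)))) - 8276 = (-159007128/1138577 - 3075/667/5287) - 8276 = (-159007128/1138577 - 3075*5287/667) - 8276 = (-159007128/1138577 - 16257525/667) - 8276 = -18616501796301/759430859 - 8276 = -24901551585385/759430859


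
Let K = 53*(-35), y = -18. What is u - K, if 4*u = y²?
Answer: 1936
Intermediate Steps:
u = 81 (u = (¼)*(-18)² = (¼)*324 = 81)
K = -1855
u - K = 81 - 1*(-1855) = 81 + 1855 = 1936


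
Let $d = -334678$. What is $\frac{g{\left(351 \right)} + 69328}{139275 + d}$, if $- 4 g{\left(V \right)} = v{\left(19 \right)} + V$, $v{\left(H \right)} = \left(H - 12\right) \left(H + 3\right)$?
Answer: $- \frac{276807}{781612} \approx -0.35415$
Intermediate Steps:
$v{\left(H \right)} = \left(-12 + H\right) \left(3 + H\right)$
$g{\left(V \right)} = - \frac{77}{2} - \frac{V}{4}$ ($g{\left(V \right)} = - \frac{\left(-36 + 19^{2} - 171\right) + V}{4} = - \frac{\left(-36 + 361 - 171\right) + V}{4} = - \frac{154 + V}{4} = - \frac{77}{2} - \frac{V}{4}$)
$\frac{g{\left(351 \right)} + 69328}{139275 + d} = \frac{\left(- \frac{77}{2} - \frac{351}{4}\right) + 69328}{139275 - 334678} = \frac{\left(- \frac{77}{2} - \frac{351}{4}\right) + 69328}{-195403} = \left(- \frac{505}{4} + 69328\right) \left(- \frac{1}{195403}\right) = \frac{276807}{4} \left(- \frac{1}{195403}\right) = - \frac{276807}{781612}$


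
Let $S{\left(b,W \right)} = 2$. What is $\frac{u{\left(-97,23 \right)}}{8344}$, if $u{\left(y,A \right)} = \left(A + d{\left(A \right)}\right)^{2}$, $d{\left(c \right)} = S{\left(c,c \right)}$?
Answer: $\frac{625}{8344} \approx 0.074904$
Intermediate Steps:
$d{\left(c \right)} = 2$
$u{\left(y,A \right)} = \left(2 + A\right)^{2}$ ($u{\left(y,A \right)} = \left(A + 2\right)^{2} = \left(2 + A\right)^{2}$)
$\frac{u{\left(-97,23 \right)}}{8344} = \frac{\left(2 + 23\right)^{2}}{8344} = 25^{2} \cdot \frac{1}{8344} = 625 \cdot \frac{1}{8344} = \frac{625}{8344}$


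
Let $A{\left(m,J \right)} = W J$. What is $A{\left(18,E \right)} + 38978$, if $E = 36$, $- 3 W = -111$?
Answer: $40310$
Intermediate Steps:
$W = 37$ ($W = \left(- \frac{1}{3}\right) \left(-111\right) = 37$)
$A{\left(m,J \right)} = 37 J$
$A{\left(18,E \right)} + 38978 = 37 \cdot 36 + 38978 = 1332 + 38978 = 40310$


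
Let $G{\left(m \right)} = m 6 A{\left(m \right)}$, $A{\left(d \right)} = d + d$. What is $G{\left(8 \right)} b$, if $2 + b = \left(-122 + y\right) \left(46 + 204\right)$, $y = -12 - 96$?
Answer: $-44161536$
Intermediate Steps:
$A{\left(d \right)} = 2 d$
$y = -108$
$b = -57502$ ($b = -2 + \left(-122 - 108\right) \left(46 + 204\right) = -2 - 57500 = -57502$)
$G{\left(m \right)} = 12 m^{2}$ ($G{\left(m \right)} = m 6 \cdot 2 m = 6 m 2 m = 12 m^{2}$)
$G{\left(8 \right)} b = 12 \cdot 8^{2} \left(-57502\right) = 12 \cdot 64 \left(-57502\right) = 768 \left(-57502\right) = -44161536$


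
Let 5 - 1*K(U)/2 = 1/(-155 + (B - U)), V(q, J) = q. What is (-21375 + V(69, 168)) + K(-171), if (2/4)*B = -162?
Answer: -3279583/154 ≈ -21296.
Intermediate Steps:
B = -324 (B = 2*(-162) = -324)
K(U) = 10 - 2/(-479 - U) (K(U) = 10 - 2/(-155 + (-324 - U)) = 10 - 2/(-479 - U))
(-21375 + V(69, 168)) + K(-171) = (-21375 + 69) + 2*(2396 + 5*(-171))/(479 - 171) = -21306 + 2*(2396 - 855)/308 = -21306 + 2*(1/308)*1541 = -21306 + 1541/154 = -3279583/154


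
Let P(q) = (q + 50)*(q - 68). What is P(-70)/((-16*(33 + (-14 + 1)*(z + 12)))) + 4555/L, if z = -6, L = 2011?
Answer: 73583/12066 ≈ 6.0984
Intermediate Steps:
P(q) = (-68 + q)*(50 + q) (P(q) = (50 + q)*(-68 + q) = (-68 + q)*(50 + q))
P(-70)/((-16*(33 + (-14 + 1)*(z + 12)))) + 4555/L = (-3400 + (-70)**2 - 18*(-70))/((-16*(33 + (-14 + 1)*(-6 + 12)))) + 4555/2011 = (-3400 + 4900 + 1260)/((-16*(33 - 13*6))) + 4555*(1/2011) = 2760/((-16*(33 - 78))) + 4555/2011 = 2760/((-16*(-45))) + 4555/2011 = 2760/720 + 4555/2011 = 2760*(1/720) + 4555/2011 = 23/6 + 4555/2011 = 73583/12066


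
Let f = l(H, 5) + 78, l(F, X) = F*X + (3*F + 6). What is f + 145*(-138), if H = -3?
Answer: -19950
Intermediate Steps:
l(F, X) = 6 + 3*F + F*X (l(F, X) = F*X + (6 + 3*F) = 6 + 3*F + F*X)
f = 60 (f = (6 + 3*(-3) - 3*5) + 78 = (6 - 9 - 15) + 78 = -18 + 78 = 60)
f + 145*(-138) = 60 + 145*(-138) = 60 - 20010 = -19950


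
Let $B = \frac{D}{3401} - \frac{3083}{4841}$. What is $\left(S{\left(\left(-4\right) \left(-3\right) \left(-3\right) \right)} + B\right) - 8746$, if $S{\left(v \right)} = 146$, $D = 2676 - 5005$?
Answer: $- \frac{141614232572}{16464241} \approx -8601.3$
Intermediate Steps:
$D = -2329$
$B = - \frac{21759972}{16464241}$ ($B = - \frac{2329}{3401} - \frac{3083}{4841} = - \frac{21759972}{16464241} \approx -1.3216$)
$\left(S{\left(\left(-4\right) \left(-3\right) \left(-3\right) \right)} + B\right) - 8746 = \left(146 - \frac{21759972}{16464241}\right) - 8746 = \frac{2382019214}{16464241} - 8746 = - \frac{141614232572}{16464241}$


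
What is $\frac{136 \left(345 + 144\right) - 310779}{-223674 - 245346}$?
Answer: $\frac{16285}{31268} \approx 0.52082$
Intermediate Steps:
$\frac{136 \left(345 + 144\right) - 310779}{-223674 - 245346} = \frac{136 \cdot 489 - 310779}{-469020} = \left(66504 - 310779\right) \left(- \frac{1}{469020}\right) = \left(-244275\right) \left(- \frac{1}{469020}\right) = \frac{16285}{31268}$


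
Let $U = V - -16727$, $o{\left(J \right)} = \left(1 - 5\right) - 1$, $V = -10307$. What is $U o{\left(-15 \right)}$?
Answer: $-32100$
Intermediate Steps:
$o{\left(J \right)} = -5$ ($o{\left(J \right)} = \left(1 - 5\right) - 1 = -4 - 1 = -5$)
$U = 6420$ ($U = -10307 - -16727 = -10307 + 16727 = 6420$)
$U o{\left(-15 \right)} = 6420 \left(-5\right) = -32100$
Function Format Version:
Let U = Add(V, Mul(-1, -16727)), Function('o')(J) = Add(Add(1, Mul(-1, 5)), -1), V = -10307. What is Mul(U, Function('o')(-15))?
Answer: -32100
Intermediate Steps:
Function('o')(J) = -5 (Function('o')(J) = Add(Add(1, -5), -1) = Add(-4, -1) = -5)
U = 6420 (U = Add(-10307, Mul(-1, -16727)) = Add(-10307, 16727) = 6420)
Mul(U, Function('o')(-15)) = Mul(6420, -5) = -32100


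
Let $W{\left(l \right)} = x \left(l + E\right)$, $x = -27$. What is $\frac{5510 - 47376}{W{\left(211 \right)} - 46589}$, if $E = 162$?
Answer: $\frac{20933}{28330} \approx 0.7389$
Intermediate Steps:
$W{\left(l \right)} = -4374 - 27 l$ ($W{\left(l \right)} = - 27 \left(l + 162\right) = - 27 \left(162 + l\right) = -4374 - 27 l$)
$\frac{5510 - 47376}{W{\left(211 \right)} - 46589} = \frac{5510 - 47376}{\left(-4374 - 5697\right) - 46589} = - \frac{41866}{\left(-4374 - 5697\right) - 46589} = - \frac{41866}{-10071 - 46589} = - \frac{41866}{-56660} = \left(-41866\right) \left(- \frac{1}{56660}\right) = \frac{20933}{28330}$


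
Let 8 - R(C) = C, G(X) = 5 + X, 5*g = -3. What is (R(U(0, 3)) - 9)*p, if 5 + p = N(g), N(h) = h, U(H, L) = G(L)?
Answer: 252/5 ≈ 50.400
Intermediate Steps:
g = -⅗ (g = (⅕)*(-3) = -⅗ ≈ -0.60000)
U(H, L) = 5 + L
R(C) = 8 - C
p = -28/5 (p = -5 - ⅗ = -28/5 ≈ -5.6000)
(R(U(0, 3)) - 9)*p = ((8 - (5 + 3)) - 9)*(-28/5) = ((8 - 1*8) - 9)*(-28/5) = ((8 - 8) - 9)*(-28/5) = (0 - 9)*(-28/5) = -9*(-28/5) = 252/5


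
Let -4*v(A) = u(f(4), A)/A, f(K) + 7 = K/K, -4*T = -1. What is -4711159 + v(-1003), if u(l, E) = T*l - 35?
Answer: -37802339889/8024 ≈ -4.7112e+6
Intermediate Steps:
T = ¼ (T = -¼*(-1) = ¼ ≈ 0.25000)
f(K) = -6 (f(K) = -7 + K/K = -7 + 1 = -6)
u(l, E) = -35 + l/4 (u(l, E) = l/4 - 35 = -35 + l/4)
v(A) = 73/(8*A) (v(A) = -(-35 + (¼)*(-6))/(4*A) = -(-35 - 3/2)/(4*A) = -(-73)/(8*A) = 73/(8*A))
-4711159 + v(-1003) = -4711159 + (73/8)/(-1003) = -4711159 + (73/8)*(-1/1003) = -4711159 - 73/8024 = -37802339889/8024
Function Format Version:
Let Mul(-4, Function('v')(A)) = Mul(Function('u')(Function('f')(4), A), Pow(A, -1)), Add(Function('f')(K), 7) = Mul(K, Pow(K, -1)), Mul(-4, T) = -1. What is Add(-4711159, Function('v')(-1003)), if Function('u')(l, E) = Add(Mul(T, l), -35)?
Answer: Rational(-37802339889, 8024) ≈ -4.7112e+6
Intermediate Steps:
T = Rational(1, 4) (T = Mul(Rational(-1, 4), -1) = Rational(1, 4) ≈ 0.25000)
Function('f')(K) = -6 (Function('f')(K) = Add(-7, Mul(K, Pow(K, -1))) = Add(-7, 1) = -6)
Function('u')(l, E) = Add(-35, Mul(Rational(1, 4), l)) (Function('u')(l, E) = Add(Mul(Rational(1, 4), l), -35) = Add(-35, Mul(Rational(1, 4), l)))
Function('v')(A) = Mul(Rational(73, 8), Pow(A, -1)) (Function('v')(A) = Mul(Rational(-1, 4), Mul(Add(-35, Mul(Rational(1, 4), -6)), Pow(A, -1))) = Mul(Rational(-1, 4), Mul(Add(-35, Rational(-3, 2)), Pow(A, -1))) = Mul(Rational(-1, 4), Mul(Rational(-73, 2), Pow(A, -1))) = Mul(Rational(73, 8), Pow(A, -1)))
Add(-4711159, Function('v')(-1003)) = Add(-4711159, Mul(Rational(73, 8), Pow(-1003, -1))) = Add(-4711159, Mul(Rational(73, 8), Rational(-1, 1003))) = Add(-4711159, Rational(-73, 8024)) = Rational(-37802339889, 8024)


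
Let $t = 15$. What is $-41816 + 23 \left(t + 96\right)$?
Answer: $-39263$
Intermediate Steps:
$-41816 + 23 \left(t + 96\right) = -41816 + 23 \left(15 + 96\right) = -41816 + 23 \cdot 111 = -41816 + 2553 = -39263$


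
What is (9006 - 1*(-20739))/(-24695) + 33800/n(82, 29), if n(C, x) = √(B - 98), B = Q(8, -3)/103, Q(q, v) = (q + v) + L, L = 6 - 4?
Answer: -5949/4939 - 33800*I*√1038961/10087 ≈ -1.2045 - 3415.5*I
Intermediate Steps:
L = 2
Q(q, v) = 2 + q + v (Q(q, v) = (q + v) + 2 = 2 + q + v)
B = 7/103 (B = (2 + 8 - 3)/103 = 7*(1/103) = 7/103 ≈ 0.067961)
n(C, x) = I*√1038961/103 (n(C, x) = √(7/103 - 98) = √(-10087/103) = I*√1038961/103)
(9006 - 1*(-20739))/(-24695) + 33800/n(82, 29) = (9006 - 1*(-20739))/(-24695) + 33800/((I*√1038961/103)) = (9006 + 20739)*(-1/24695) + 33800*(-I*√1038961/10087) = 29745*(-1/24695) - 33800*I*√1038961/10087 = -5949/4939 - 33800*I*√1038961/10087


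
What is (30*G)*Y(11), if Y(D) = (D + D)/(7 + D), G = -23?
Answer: -2530/3 ≈ -843.33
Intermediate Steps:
Y(D) = 2*D/(7 + D) (Y(D) = (2*D)/(7 + D) = 2*D/(7 + D))
(30*G)*Y(11) = (30*(-23))*(2*11/(7 + 11)) = -1380*11/18 = -690*11/9 = -2530/3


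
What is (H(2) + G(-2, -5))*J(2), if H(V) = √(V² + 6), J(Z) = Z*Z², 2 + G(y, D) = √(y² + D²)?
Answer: -16 + 8*√10 + 8*√29 ≈ 52.380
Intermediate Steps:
G(y, D) = -2 + √(D² + y²) (G(y, D) = -2 + √(y² + D²) = -2 + √(D² + y²))
J(Z) = Z³
H(V) = √(6 + V²)
(H(2) + G(-2, -5))*J(2) = (√(6 + 2²) + (-2 + √((-5)² + (-2)²)))*2³ = (√(6 + 4) + (-2 + √(25 + 4)))*8 = (√10 + (-2 + √29))*8 = (-2 + √10 + √29)*8 = -16 + 8*√10 + 8*√29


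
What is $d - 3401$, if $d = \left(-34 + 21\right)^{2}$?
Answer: $-3232$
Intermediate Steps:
$d = 169$ ($d = \left(-13\right)^{2} = 169$)
$d - 3401 = 169 - 3401 = -3232$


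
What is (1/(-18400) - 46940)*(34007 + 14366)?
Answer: -41779566656373/18400 ≈ -2.2706e+9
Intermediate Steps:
(1/(-18400) - 46940)*(34007 + 14366) = (-1/18400 - 46940)*48373 = -863696001/18400*48373 = -41779566656373/18400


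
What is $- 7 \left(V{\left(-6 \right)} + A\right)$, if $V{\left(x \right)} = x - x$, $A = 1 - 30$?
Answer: $203$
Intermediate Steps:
$A = -29$ ($A = 1 - 30 = -29$)
$V{\left(x \right)} = 0$
$- 7 \left(V{\left(-6 \right)} + A\right) = - 7 \left(0 - 29\right) = \left(-7\right) \left(-29\right) = 203$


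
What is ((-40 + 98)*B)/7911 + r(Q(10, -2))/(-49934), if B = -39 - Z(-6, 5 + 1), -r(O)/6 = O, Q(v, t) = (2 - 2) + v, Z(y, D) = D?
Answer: -7214060/21945993 ≈ -0.32872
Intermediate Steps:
Q(v, t) = v (Q(v, t) = 0 + v = v)
r(O) = -6*O
B = -45 (B = -39 - (5 + 1) = -39 - 1*6 = -39 - 6 = -45)
((-40 + 98)*B)/7911 + r(Q(10, -2))/(-49934) = ((-40 + 98)*(-45))/7911 - 6*10/(-49934) = (58*(-45))*(1/7911) - 60*(-1/49934) = -2610*1/7911 + 30/24967 = -290/879 + 30/24967 = -7214060/21945993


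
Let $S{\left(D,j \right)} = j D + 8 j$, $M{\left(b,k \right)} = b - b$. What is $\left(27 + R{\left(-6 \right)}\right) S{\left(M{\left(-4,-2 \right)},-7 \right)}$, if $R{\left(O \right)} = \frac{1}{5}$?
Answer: $- \frac{7616}{5} \approx -1523.2$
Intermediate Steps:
$M{\left(b,k \right)} = 0$
$S{\left(D,j \right)} = 8 j + D j$ ($S{\left(D,j \right)} = D j + 8 j = 8 j + D j$)
$R{\left(O \right)} = \frac{1}{5}$
$\left(27 + R{\left(-6 \right)}\right) S{\left(M{\left(-4,-2 \right)},-7 \right)} = \left(27 + \frac{1}{5}\right) \left(- 7 \left(8 + 0\right)\right) = \frac{136 \left(\left(-7\right) 8\right)}{5} = \frac{136}{5} \left(-56\right) = - \frac{7616}{5}$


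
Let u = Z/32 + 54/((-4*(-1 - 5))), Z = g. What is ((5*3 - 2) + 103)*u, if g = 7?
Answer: 2291/8 ≈ 286.38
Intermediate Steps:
Z = 7
u = 79/32 (u = 7/32 + 54/((-4*(-1 - 5))) = 7*(1/32) + 54/((-4*(-6))) = 7/32 + 54/24 = 7/32 + 54*(1/24) = 7/32 + 9/4 = 79/32 ≈ 2.4688)
((5*3 - 2) + 103)*u = ((5*3 - 2) + 103)*(79/32) = ((15 - 2) + 103)*(79/32) = (13 + 103)*(79/32) = 116*(79/32) = 2291/8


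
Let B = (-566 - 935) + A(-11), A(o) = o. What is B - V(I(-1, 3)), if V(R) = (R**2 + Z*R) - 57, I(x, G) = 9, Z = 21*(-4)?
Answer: -780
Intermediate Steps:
Z = -84
V(R) = -57 + R**2 - 84*R (V(R) = (R**2 - 84*R) - 57 = -57 + R**2 - 84*R)
B = -1512 (B = (-566 - 935) - 11 = -1501 - 11 = -1512)
B - V(I(-1, 3)) = -1512 - (-57 + 9**2 - 84*9) = -1512 - (-57 + 81 - 756) = -1512 - 1*(-732) = -1512 + 732 = -780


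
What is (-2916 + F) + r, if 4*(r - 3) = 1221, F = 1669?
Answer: -3755/4 ≈ -938.75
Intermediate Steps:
r = 1233/4 (r = 3 + (¼)*1221 = 3 + 1221/4 = 1233/4 ≈ 308.25)
(-2916 + F) + r = (-2916 + 1669) + 1233/4 = -1247 + 1233/4 = -3755/4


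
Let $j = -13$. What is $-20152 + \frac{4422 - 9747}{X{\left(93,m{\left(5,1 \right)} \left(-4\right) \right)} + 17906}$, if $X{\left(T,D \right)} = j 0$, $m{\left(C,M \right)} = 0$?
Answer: $- \frac{360847037}{17906} \approx -20152.0$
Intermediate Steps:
$X{\left(T,D \right)} = 0$ ($X{\left(T,D \right)} = \left(-13\right) 0 = 0$)
$-20152 + \frac{4422 - 9747}{X{\left(93,m{\left(5,1 \right)} \left(-4\right) \right)} + 17906} = -20152 + \frac{4422 - 9747}{0 + 17906} = -20152 - \frac{5325}{17906} = - \frac{360847037}{17906}$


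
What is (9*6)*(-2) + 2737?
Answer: 2629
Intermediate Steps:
(9*6)*(-2) + 2737 = 54*(-2) + 2737 = -108 + 2737 = 2629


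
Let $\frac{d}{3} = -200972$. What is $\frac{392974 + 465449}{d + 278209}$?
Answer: $- \frac{858423}{324707} \approx -2.6437$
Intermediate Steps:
$d = -602916$ ($d = 3 \left(-200972\right) = -602916$)
$\frac{392974 + 465449}{d + 278209} = \frac{392974 + 465449}{-602916 + 278209} = \frac{858423}{-324707} = 858423 \left(- \frac{1}{324707}\right) = - \frac{858423}{324707}$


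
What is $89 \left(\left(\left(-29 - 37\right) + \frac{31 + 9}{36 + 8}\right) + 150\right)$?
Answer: $\frac{83126}{11} \approx 7556.9$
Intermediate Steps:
$89 \left(\left(\left(-29 - 37\right) + \frac{31 + 9}{36 + 8}\right) + 150\right) = 89 \left(\left(\left(-29 - 37\right) + \frac{40}{44}\right) + 150\right) = 89 \left(\left(-66 + 40 \cdot \frac{1}{44}\right) + 150\right) = 89 \left(\left(-66 + \frac{10}{11}\right) + 150\right) = 89 \left(- \frac{716}{11} + 150\right) = 89 \cdot \frac{934}{11} = \frac{83126}{11}$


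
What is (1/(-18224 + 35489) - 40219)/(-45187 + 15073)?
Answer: 347190517/259959105 ≈ 1.3356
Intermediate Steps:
(1/(-18224 + 35489) - 40219)/(-45187 + 15073) = (1/17265 - 40219)/(-30114) = (1/17265 - 40219)*(-1/30114) = -694381034/17265*(-1/30114) = 347190517/259959105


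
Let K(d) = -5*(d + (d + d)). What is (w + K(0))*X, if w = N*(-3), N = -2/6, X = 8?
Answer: 8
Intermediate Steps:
N = -⅓ (N = -2*⅙ = -⅓ ≈ -0.33333)
K(d) = -15*d (K(d) = -5*(d + 2*d) = -15*d)
w = 1 (w = -⅓*(-3) = 1)
(w + K(0))*X = (1 - 15*0)*8 = (1 + 0)*8 = 1*8 = 8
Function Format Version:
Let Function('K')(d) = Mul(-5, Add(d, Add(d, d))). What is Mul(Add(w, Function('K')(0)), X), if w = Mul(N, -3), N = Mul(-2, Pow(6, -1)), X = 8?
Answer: 8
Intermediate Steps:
N = Rational(-1, 3) (N = Mul(-2, Rational(1, 6)) = Rational(-1, 3) ≈ -0.33333)
Function('K')(d) = Mul(-15, d) (Function('K')(d) = Mul(-5, Add(d, Mul(2, d))) = Mul(-5, Mul(3, d)) = Mul(-15, d))
w = 1 (w = Mul(Rational(-1, 3), -3) = 1)
Mul(Add(w, Function('K')(0)), X) = Mul(Add(1, Mul(-15, 0)), 8) = Mul(Add(1, 0), 8) = Mul(1, 8) = 8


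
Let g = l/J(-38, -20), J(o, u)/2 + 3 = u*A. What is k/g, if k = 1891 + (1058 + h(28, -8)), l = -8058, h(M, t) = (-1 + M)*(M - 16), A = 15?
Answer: 330573/1343 ≈ 246.15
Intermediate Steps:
h(M, t) = (-1 + M)*(-16 + M)
J(o, u) = -6 + 30*u (J(o, u) = -6 + 2*(u*15) = -6 + 2*(15*u) = -6 + 30*u)
g = 1343/101 (g = -8058/(-6 + 30*(-20)) = -8058/(-6 - 600) = -8058/(-606) = -8058*(-1/606) = 1343/101 ≈ 13.297)
k = 3273 (k = 1891 + (1058 + (16 + 28² - 17*28)) = 1891 + (1058 + (16 + 784 - 476)) = 1891 + (1058 + 324) = 1891 + 1382 = 3273)
k/g = 3273/(1343/101) = 3273*(101/1343) = 330573/1343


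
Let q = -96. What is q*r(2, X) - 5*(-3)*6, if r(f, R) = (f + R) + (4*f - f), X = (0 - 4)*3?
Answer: 474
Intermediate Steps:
X = -12 (X = -4*3 = -12)
r(f, R) = R + 4*f (r(f, R) = (R + f) + 3*f = R + 4*f)
q*r(2, X) - 5*(-3)*6 = -96*(-12 + 4*2) - 5*(-3)*6 = -96*(-12 + 8) + 15*6 = -96*(-4) + 90 = 384 + 90 = 474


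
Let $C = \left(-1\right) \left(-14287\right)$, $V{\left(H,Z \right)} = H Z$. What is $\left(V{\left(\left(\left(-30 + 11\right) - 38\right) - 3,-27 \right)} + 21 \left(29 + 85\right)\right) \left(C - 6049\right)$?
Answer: $33067332$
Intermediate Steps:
$C = 14287$
$\left(V{\left(\left(\left(-30 + 11\right) - 38\right) - 3,-27 \right)} + 21 \left(29 + 85\right)\right) \left(C - 6049\right) = \left(\left(\left(\left(-30 + 11\right) - 38\right) - 3\right) \left(-27\right) + 21 \left(29 + 85\right)\right) \left(14287 - 6049\right) = \left(\left(\left(-19 - 38\right) - 3\right) \left(-27\right) + 21 \cdot 114\right) 8238 = \left(\left(-57 - 3\right) \left(-27\right) + 2394\right) 8238 = \left(\left(-60\right) \left(-27\right) + 2394\right) 8238 = \left(1620 + 2394\right) 8238 = 4014 \cdot 8238 = 33067332$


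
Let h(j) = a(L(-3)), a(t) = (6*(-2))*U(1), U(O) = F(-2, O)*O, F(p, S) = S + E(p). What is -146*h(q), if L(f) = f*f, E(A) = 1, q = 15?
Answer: 3504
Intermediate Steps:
L(f) = f²
F(p, S) = 1 + S (F(p, S) = S + 1 = 1 + S)
U(O) = O*(1 + O) (U(O) = (1 + O)*O = O*(1 + O))
a(t) = -24 (a(t) = (6*(-2))*(1*(1 + 1)) = -12*2 = -24)
h(j) = -24
-146*h(q) = -146*(-24) = 3504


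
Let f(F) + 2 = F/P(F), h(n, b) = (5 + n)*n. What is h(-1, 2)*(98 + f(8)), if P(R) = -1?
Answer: -352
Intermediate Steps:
h(n, b) = n*(5 + n)
f(F) = -2 - F (f(F) = -2 + F/(-1) = -2 + F*(-1) = -2 - F)
h(-1, 2)*(98 + f(8)) = (-(5 - 1))*(98 + (-2 - 1*8)) = (-1*4)*(98 + (-2 - 8)) = -4*(98 - 10) = -4*88 = -352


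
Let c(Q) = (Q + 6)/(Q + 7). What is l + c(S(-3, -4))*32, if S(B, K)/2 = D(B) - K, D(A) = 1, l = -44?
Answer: -236/17 ≈ -13.882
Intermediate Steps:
S(B, K) = 2 - 2*K (S(B, K) = 2*(1 - K) = 2 - 2*K)
c(Q) = (6 + Q)/(7 + Q)
l + c(S(-3, -4))*32 = -44 + ((6 + (2 - 2*(-4)))/(7 + (2 - 2*(-4))))*32 = -44 + ((6 + (2 + 8))/(7 + (2 + 8)))*32 = -44 + ((6 + 10)/(7 + 10))*32 = -44 + (16/17)*32 = -44 + 512/17 = -236/17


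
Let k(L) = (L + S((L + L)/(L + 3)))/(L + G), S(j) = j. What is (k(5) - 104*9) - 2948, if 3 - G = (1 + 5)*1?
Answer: -31047/8 ≈ -3880.9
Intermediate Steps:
G = -3 (G = 3 - (1 + 5) = 3 - 6 = -3)
k(L) = (L + 2*L/(3 + L))/(-3 + L) (k(L) = (L + (L + L)/(L + 3))/(L - 3) = (L + (2*L)/(3 + L))/(-3 + L) = (L + 2*L/(3 + L))/(-3 + L))
(k(5) - 104*9) - 2948 = (5*(5 + 5)/(-9 + 5²) - 104*9) - 2948 = (5*10/(-9 + 25) - 936) - 2948 = (5*10/16 - 936) - 2948 = (5*(1/16)*10 - 936) - 2948 = (25/8 - 936) - 2948 = -7463/8 - 2948 = -31047/8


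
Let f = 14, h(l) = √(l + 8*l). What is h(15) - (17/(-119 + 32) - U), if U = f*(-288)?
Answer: -350767/87 + 3*√15 ≈ -4020.2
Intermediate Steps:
h(l) = 3*√l (h(l) = √(9*l) = 3*√l)
U = -4032 (U = 14*(-288) = -4032)
h(15) - (17/(-119 + 32) - U) = 3*√15 - (17/(-119 + 32) - 1*(-4032)) = 3*√15 - (17/(-87) + 4032) = 3*√15 - (-1/87*17 + 4032) = 3*√15 - (-17/87 + 4032) = 3*√15 - 1*350767/87 = 3*√15 - 350767/87 = -350767/87 + 3*√15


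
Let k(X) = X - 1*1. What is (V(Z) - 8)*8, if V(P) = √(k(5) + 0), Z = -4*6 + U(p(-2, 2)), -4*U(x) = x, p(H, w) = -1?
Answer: -48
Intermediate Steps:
U(x) = -x/4
k(X) = -1 + X (k(X) = X - 1 = -1 + X)
Z = -95/4 (Z = -4*6 - ¼*(-1) = -24 + ¼ = -95/4 ≈ -23.750)
V(P) = 2 (V(P) = √((-1 + 5) + 0) = √(4 + 0) = √4 = 2)
(V(Z) - 8)*8 = (2 - 8)*8 = -6*8 = -48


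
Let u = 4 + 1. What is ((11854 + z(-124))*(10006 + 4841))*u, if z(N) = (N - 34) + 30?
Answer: 870479610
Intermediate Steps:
z(N) = -4 + N (z(N) = (-34 + N) + 30 = -4 + N)
u = 5
((11854 + z(-124))*(10006 + 4841))*u = ((11854 + (-4 - 124))*(10006 + 4841))*5 = ((11854 - 128)*14847)*5 = (11726*14847)*5 = 174095922*5 = 870479610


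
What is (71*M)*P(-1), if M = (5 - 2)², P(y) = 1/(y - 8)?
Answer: -71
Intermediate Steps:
P(y) = 1/(-8 + y)
M = 9 (M = 3² = 9)
(71*M)*P(-1) = (71*9)/(-8 - 1) = 639/(-9) = 639*(-⅑) = -71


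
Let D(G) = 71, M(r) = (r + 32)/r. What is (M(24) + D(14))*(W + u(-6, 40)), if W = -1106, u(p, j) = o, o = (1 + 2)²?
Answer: -241340/3 ≈ -80447.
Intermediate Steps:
M(r) = (32 + r)/r
o = 9 (o = 3² = 9)
u(p, j) = 9
(M(24) + D(14))*(W + u(-6, 40)) = ((32 + 24)/24 + 71)*(-1106 + 9) = ((1/24)*56 + 71)*(-1097) = (7/3 + 71)*(-1097) = (220/3)*(-1097) = -241340/3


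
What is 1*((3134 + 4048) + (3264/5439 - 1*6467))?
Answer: 1297383/1813 ≈ 715.60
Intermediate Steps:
1*((3134 + 4048) + (3264/5439 - 1*6467)) = 1*(7182 + (3264*(1/5439) - 6467)) = 1*(7182 + (1088/1813 - 6467)) = 1*(7182 - 11723583/1813) = 1*(1297383/1813) = 1297383/1813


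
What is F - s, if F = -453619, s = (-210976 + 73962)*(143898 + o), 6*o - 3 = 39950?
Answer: 61883821030/3 ≈ 2.0628e+10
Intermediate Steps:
o = 39953/6 (o = ½ + (⅙)*39950 = ½ + 19975/3 = 39953/6 ≈ 6658.8)
s = -61885181887/3 (s = (-210976 + 73962)*(143898 + 39953/6) = -137014*903341/6 = -61885181887/3 ≈ -2.0628e+10)
F - s = -453619 - 1*(-61885181887/3) = -453619 + 61885181887/3 = 61883821030/3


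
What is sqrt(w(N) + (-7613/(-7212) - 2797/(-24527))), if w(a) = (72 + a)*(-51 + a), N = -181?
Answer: sqrt(197822131321540677387)/88444362 ≈ 159.03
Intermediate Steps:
w(a) = (-51 + a)*(72 + a)
sqrt(w(N) + (-7613/(-7212) - 2797/(-24527))) = sqrt((-3672 + (-181)**2 + 21*(-181)) + (-7613/(-7212) - 2797/(-24527))) = sqrt((-3672 + 32761 - 3801) + (-7613*(-1/7212) - 2797*(-1/24527))) = sqrt(25288 + (7613/7212 + 2797/24527)) = sqrt(25288 + 206896015/176888724) = sqrt(4473368948527/176888724) = sqrt(197822131321540677387)/88444362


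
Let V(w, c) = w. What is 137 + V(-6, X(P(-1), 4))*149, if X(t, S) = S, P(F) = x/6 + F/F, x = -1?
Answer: -757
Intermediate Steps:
P(F) = ⅚ (P(F) = -1/6 + F/F = -1*⅙ + 1 = -⅙ + 1 = ⅚)
137 + V(-6, X(P(-1), 4))*149 = 137 - 6*149 = 137 - 894 = -757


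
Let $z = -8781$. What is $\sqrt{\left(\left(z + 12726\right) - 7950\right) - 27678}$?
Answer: $i \sqrt{31683} \approx 178.0 i$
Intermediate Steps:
$\sqrt{\left(\left(z + 12726\right) - 7950\right) - 27678} = \sqrt{\left(\left(-8781 + 12726\right) - 7950\right) - 27678} = \sqrt{\left(3945 - 7950\right) - 27678} = \sqrt{-4005 - 27678} = \sqrt{-31683} = i \sqrt{31683}$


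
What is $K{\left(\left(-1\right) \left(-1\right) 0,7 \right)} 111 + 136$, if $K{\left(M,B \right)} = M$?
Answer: $136$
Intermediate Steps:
$K{\left(\left(-1\right) \left(-1\right) 0,7 \right)} 111 + 136 = \left(-1\right) \left(-1\right) 0 \cdot 111 + 136 = 1 \cdot 0 \cdot 111 + 136 = 0 \cdot 111 + 136 = 0 + 136 = 136$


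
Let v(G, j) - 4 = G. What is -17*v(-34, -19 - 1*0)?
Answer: 510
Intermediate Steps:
v(G, j) = 4 + G
-17*v(-34, -19 - 1*0) = -17*(4 - 34) = -17*(-30) = 510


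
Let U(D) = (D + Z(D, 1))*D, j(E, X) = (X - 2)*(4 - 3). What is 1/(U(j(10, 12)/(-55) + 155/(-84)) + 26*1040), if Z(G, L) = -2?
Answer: 853776/23093072473 ≈ 3.6971e-5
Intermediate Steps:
j(E, X) = -2 + X (j(E, X) = (-2 + X)*1 = -2 + X)
U(D) = D*(-2 + D) (U(D) = (D - 2)*D = (-2 + D)*D = D*(-2 + D))
1/(U(j(10, 12)/(-55) + 155/(-84)) + 26*1040) = 1/(((-2 + 12)/(-55) + 155/(-84))*(-2 + ((-2 + 12)/(-55) + 155/(-84))) + 26*1040) = 1/((10*(-1/55) + 155*(-1/84))*(-2 + (10*(-1/55) + 155*(-1/84))) + 27040) = 1/((-2/11 - 155/84)*(-2 + (-2/11 - 155/84)) + 27040) = 1/(-1873*(-2 - 1873/924)/924 + 27040) = 1/(-1873/924*(-3721/924) + 27040) = 1/(6969433/853776 + 27040) = 1/(23093072473/853776) = 853776/23093072473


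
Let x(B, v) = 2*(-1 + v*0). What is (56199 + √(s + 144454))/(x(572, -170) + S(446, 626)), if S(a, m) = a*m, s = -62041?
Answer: 56199/279194 + 3*√9157/279194 ≈ 0.20232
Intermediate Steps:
x(B, v) = -2 (x(B, v) = 2*(-1 + 0) = 2*(-1) = -2)
(56199 + √(s + 144454))/(x(572, -170) + S(446, 626)) = (56199 + √(-62041 + 144454))/(-2 + 446*626) = (56199 + √82413)/(-2 + 279196) = (56199 + 3*√9157)/279194 = (56199 + 3*√9157)*(1/279194) = 56199/279194 + 3*√9157/279194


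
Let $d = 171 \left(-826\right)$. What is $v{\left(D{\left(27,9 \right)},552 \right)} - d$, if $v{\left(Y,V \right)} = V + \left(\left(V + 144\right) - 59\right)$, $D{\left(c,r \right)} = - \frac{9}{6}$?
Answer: $142435$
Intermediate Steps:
$D{\left(c,r \right)} = - \frac{3}{2}$ ($D{\left(c,r \right)} = \left(-9\right) \frac{1}{6} = - \frac{3}{2}$)
$d = -141246$
$v{\left(Y,V \right)} = 85 + 2 V$ ($v{\left(Y,V \right)} = V + \left(\left(144 + V\right) - 59\right) = V + \left(85 + V\right) = 85 + 2 V$)
$v{\left(D{\left(27,9 \right)},552 \right)} - d = \left(85 + 2 \cdot 552\right) - -141246 = \left(85 + 1104\right) + 141246 = 1189 + 141246 = 142435$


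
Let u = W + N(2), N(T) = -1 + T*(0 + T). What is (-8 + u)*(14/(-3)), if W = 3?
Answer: 28/3 ≈ 9.3333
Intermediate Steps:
N(T) = -1 + T² (N(T) = -1 + T*T = -1 + T²)
u = 6 (u = 3 + (-1 + 2²) = 3 + (-1 + 4) = 3 + 3 = 6)
(-8 + u)*(14/(-3)) = (-8 + 6)*(14/(-3)) = -28*(-1)/3 = -2*(-14/3) = 28/3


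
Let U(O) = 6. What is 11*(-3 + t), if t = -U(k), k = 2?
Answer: -99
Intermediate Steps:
t = -6 (t = -1*6 = -6)
11*(-3 + t) = 11*(-3 - 6) = 11*(-9) = -99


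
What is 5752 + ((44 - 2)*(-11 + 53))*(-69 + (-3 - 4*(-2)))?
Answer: -107144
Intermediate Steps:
5752 + ((44 - 2)*(-11 + 53))*(-69 + (-3 - 4*(-2))) = 5752 + (42*42)*(-69 + (-3 + 8)) = 5752 + 1764*(-69 + 5) = 5752 + 1764*(-64) = 5752 - 112896 = -107144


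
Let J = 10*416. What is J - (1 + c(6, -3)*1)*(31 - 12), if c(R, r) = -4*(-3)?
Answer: 3913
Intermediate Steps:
J = 4160
c(R, r) = 12
J - (1 + c(6, -3)*1)*(31 - 12) = 4160 - (1 + 12*1)*(31 - 12) = 4160 - (1 + 12)*19 = 4160 - 13*19 = 4160 - 1*247 = 4160 - 247 = 3913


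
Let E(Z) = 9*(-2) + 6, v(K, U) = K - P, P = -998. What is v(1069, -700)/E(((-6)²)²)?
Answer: -689/4 ≈ -172.25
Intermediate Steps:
v(K, U) = 998 + K (v(K, U) = K - 1*(-998) = K + 998 = 998 + K)
E(Z) = -12 (E(Z) = -18 + 6 = -12)
v(1069, -700)/E(((-6)²)²) = (998 + 1069)/(-12) = 2067*(-1/12) = -689/4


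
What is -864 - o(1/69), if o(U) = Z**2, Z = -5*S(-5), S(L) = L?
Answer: -1489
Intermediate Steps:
Z = 25 (Z = -5*(-5) = 25)
o(U) = 625 (o(U) = 25**2 = 625)
-864 - o(1/69) = -864 - 1*625 = -864 - 625 = -1489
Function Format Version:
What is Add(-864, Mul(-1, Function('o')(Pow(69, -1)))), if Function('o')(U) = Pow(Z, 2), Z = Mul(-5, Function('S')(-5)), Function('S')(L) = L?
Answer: -1489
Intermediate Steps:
Z = 25 (Z = Mul(-5, -5) = 25)
Function('o')(U) = 625 (Function('o')(U) = Pow(25, 2) = 625)
Add(-864, Mul(-1, Function('o')(Pow(69, -1)))) = Add(-864, Mul(-1, 625)) = Add(-864, -625) = -1489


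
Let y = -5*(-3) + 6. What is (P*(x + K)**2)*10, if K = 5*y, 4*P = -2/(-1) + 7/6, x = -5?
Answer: 237500/3 ≈ 79167.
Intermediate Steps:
y = 21 (y = 15 + 6 = 21)
P = 19/24 (P = (-2/(-1) + 7/6)/4 = (-2*(-1) + 7*(1/6))/4 = (2 + 7/6)/4 = (1/4)*(19/6) = 19/24 ≈ 0.79167)
K = 105 (K = 5*21 = 105)
(P*(x + K)**2)*10 = (19*(-5 + 105)**2/24)*10 = ((19/24)*100**2)*10 = ((19/24)*10000)*10 = (23750/3)*10 = 237500/3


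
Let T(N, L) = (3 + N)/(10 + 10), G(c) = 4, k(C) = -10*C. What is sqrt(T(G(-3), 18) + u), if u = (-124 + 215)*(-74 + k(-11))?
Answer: sqrt(327635)/10 ≈ 57.239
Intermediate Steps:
T(N, L) = 3/20 + N/20 (T(N, L) = (3 + N)/20 = (3 + N)*(1/20) = 3/20 + N/20)
u = 3276 (u = (-124 + 215)*(-74 - 10*(-11)) = 91*(-74 + 110) = 91*36 = 3276)
sqrt(T(G(-3), 18) + u) = sqrt((3/20 + (1/20)*4) + 3276) = sqrt((3/20 + 1/5) + 3276) = sqrt(7/20 + 3276) = sqrt(65527/20) = sqrt(327635)/10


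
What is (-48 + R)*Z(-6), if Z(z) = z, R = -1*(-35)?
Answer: 78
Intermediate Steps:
R = 35
(-48 + R)*Z(-6) = (-48 + 35)*(-6) = -13*(-6) = 78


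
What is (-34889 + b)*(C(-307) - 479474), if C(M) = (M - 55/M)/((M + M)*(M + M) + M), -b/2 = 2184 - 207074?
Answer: -6928993217194373512/38547841 ≈ -1.7975e+11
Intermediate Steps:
b = 409780 (b = -2*(2184 - 207074) = -2*(-204890) = 409780)
C(M) = (M - 55/M)/(M + 4*M**2) (C(M) = (M - 55/M)/((2*M)*(2*M) + M) = (M - 55/M)/(4*M**2 + M) = (M - 55/M)/(M + 4*M**2))
(-34889 + b)*(C(-307) - 479474) = (-34889 + 409780)*((-55 + (-307)**2)/((-307)**2*(1 + 4*(-307))) - 479474) = 374891*((-55 + 94249)/(94249*(1 - 1228)) - 479474) = 374891*((1/94249)*94194/(-1227) - 479474) = 374891*((1/94249)*(-1/1227)*94194 - 479474) = 374891*(-31398/38547841 - 479474) = 374891*(-18482687547032/38547841) = -6928993217194373512/38547841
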